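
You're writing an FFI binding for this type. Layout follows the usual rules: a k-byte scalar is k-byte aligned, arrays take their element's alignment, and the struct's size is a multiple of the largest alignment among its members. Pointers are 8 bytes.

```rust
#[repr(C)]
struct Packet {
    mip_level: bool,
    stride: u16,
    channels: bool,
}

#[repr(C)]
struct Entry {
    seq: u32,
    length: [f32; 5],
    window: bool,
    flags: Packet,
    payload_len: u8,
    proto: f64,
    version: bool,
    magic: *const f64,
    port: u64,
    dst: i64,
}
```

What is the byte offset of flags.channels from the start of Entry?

Packet: @0: mip_level [1B, align 1] → 1; +1 pad (align 2); @2: stride [2B, align 2] → 4; @4: channels [1B, align 1] → 5; +1 tail pad (align 2); size 6, align 2
@0: seq [4B, align 4] → 4
@4: length [20B, align 4] → 24
@24: window [1B, align 1] → 25
+1 pad (align 2)
@26: flags [6B, align 2] → 32
within Packet: channels at 4
26 + 4 = 30

30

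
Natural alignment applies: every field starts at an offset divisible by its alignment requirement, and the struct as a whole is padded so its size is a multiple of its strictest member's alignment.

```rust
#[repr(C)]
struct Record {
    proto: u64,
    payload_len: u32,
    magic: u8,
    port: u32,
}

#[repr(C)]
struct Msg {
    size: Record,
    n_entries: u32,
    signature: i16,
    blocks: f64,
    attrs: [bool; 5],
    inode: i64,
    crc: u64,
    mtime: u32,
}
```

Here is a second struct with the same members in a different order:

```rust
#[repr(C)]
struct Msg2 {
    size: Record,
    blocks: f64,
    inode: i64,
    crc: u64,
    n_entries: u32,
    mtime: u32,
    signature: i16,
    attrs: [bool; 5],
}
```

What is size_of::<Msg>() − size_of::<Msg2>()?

8

Record: 0..8  proto  (8B, 8-aligned); 8..12  payload_len  (4B, 4-aligned); 12..13  magic  (1B, 1-aligned); 13..16  -- padding (3B); 16..20  port  (4B, 4-aligned); 20..24  -- tail padding (4B); sizeof = 24, alignof = 8
0..24  size  (24B, 8-aligned)
24..28  n_entries  (4B, 4-aligned)
28..30  signature  (2B, 2-aligned)
30..32  -- padding (2B)
32..40  blocks  (8B, 8-aligned)
40..45  attrs  (5B, 1-aligned)
45..48  -- padding (3B)
48..56  inode  (8B, 8-aligned)
56..64  crc  (8B, 8-aligned)
64..68  mtime  (4B, 4-aligned)
68..72  -- tail padding (4B)
sizeof = 72, alignof = 8
— Msg2 —
0..24  size  (24B, 8-aligned)
24..32  blocks  (8B, 8-aligned)
32..40  inode  (8B, 8-aligned)
40..48  crc  (8B, 8-aligned)
48..52  n_entries  (4B, 4-aligned)
52..56  mtime  (4B, 4-aligned)
56..58  signature  (2B, 2-aligned)
58..63  attrs  (5B, 1-aligned)
63..64  -- tail padding (1B)
sizeof = 64, alignof = 8
72 − 64 = 8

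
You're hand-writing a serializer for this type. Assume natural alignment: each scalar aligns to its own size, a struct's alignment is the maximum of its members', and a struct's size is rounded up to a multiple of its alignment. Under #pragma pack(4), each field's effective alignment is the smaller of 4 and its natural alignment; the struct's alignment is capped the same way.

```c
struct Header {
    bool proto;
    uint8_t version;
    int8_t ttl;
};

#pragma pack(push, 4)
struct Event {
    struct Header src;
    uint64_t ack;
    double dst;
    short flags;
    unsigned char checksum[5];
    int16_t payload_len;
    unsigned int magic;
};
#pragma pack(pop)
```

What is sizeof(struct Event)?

Header: proto at 0 (size 1, align 1) → ends 1; version at 1 (size 1, align 1) → ends 2; ttl at 2 (size 1, align 1) → ends 3; total 3 bytes, alignment 1
src at 0 (size 3, align 1) → ends 3
pad 1 to align 4 for ack
ack at 4 (size 8, align 4) → ends 12
dst at 12 (size 8, align 4) → ends 20
flags at 20 (size 2, align 2) → ends 22
checksum at 22 (size 5, align 1) → ends 27
pad 1 to align 2 for payload_len
payload_len at 28 (size 2, align 2) → ends 30
pad 2 to align 4 for magic
magic at 32 (size 4, align 4) → ends 36
total 36 bytes, alignment 4

36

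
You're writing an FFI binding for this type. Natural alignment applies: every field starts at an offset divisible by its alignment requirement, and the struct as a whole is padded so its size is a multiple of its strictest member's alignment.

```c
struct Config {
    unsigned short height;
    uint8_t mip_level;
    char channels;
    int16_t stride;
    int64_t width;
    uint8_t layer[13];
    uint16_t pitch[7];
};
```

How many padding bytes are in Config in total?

0..2  height  (2B, 2-aligned)
2..3  mip_level  (1B, 1-aligned)
3..4  channels  (1B, 1-aligned)
4..6  stride  (2B, 2-aligned)
6..8  -- padding (2B)
8..16  width  (8B, 8-aligned)
16..29  layer  (13B, 1-aligned)
29..30  -- padding (1B)
30..44  pitch  (14B, 2-aligned)
44..48  -- tail padding (4B)
sizeof = 48, alignof = 8
data bytes 41, size 48 → padding 7

7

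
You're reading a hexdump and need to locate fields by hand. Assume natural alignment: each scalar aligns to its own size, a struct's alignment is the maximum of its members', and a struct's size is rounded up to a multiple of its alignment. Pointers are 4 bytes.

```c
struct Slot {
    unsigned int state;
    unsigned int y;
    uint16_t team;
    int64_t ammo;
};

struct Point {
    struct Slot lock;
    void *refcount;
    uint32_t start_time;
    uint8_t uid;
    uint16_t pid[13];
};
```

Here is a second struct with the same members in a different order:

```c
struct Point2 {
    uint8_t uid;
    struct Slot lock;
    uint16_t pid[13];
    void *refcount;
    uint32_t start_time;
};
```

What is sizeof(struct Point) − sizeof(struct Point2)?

-8

Slot: 0..4  state  (4B, 4-aligned); 4..8  y  (4B, 4-aligned); 8..10  team  (2B, 2-aligned); 10..16  -- padding (6B); 16..24  ammo  (8B, 8-aligned); sizeof = 24, alignof = 8
0..24  lock  (24B, 8-aligned)
24..28  refcount  (4B, 4-aligned)
28..32  start_time  (4B, 4-aligned)
32..33  uid  (1B, 1-aligned)
33..34  -- padding (1B)
34..60  pid  (26B, 2-aligned)
60..64  -- tail padding (4B)
sizeof = 64, alignof = 8
— Point2 —
0..1  uid  (1B, 1-aligned)
1..8  -- padding (7B)
8..32  lock  (24B, 8-aligned)
32..58  pid  (26B, 2-aligned)
58..60  -- padding (2B)
60..64  refcount  (4B, 4-aligned)
64..68  start_time  (4B, 4-aligned)
68..72  -- tail padding (4B)
sizeof = 72, alignof = 8
64 − 72 = -8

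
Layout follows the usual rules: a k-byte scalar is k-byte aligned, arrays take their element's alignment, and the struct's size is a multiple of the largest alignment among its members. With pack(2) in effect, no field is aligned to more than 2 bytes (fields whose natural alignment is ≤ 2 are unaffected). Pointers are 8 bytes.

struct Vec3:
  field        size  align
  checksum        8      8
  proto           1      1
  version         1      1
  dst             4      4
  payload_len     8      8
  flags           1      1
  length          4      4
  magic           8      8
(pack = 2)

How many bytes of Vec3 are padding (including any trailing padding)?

1

0..8  checksum  (8B, 2-aligned)
8..9  proto  (1B, 1-aligned)
9..10  version  (1B, 1-aligned)
10..14  dst  (4B, 2-aligned)
14..22  payload_len  (8B, 2-aligned)
22..23  flags  (1B, 1-aligned)
23..24  -- padding (1B)
24..28  length  (4B, 2-aligned)
28..36  magic  (8B, 2-aligned)
sizeof = 36, alignof = 2
data bytes 35, size 36 → padding 1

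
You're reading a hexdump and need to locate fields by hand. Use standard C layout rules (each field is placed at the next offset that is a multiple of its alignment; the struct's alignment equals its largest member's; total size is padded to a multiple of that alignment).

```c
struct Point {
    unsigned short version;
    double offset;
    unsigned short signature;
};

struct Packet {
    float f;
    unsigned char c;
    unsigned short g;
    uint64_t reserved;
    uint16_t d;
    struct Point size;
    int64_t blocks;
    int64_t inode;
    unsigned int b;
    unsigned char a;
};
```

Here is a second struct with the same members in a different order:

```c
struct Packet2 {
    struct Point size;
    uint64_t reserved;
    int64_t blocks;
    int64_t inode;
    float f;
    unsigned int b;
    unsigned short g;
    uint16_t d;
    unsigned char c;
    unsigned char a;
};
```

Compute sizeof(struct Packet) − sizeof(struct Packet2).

8

Point: version at 0 (size 2, align 2) → ends 2; pad 6 to align 8 for offset; offset at 8 (size 8, align 8) → ends 16; signature at 16 (size 2, align 2) → ends 18; tail pad 6 to reach multiple of 8; total 24 bytes, alignment 8
f at 0 (size 4, align 4) → ends 4
c at 4 (size 1, align 1) → ends 5
pad 1 to align 2 for g
g at 6 (size 2, align 2) → ends 8
reserved at 8 (size 8, align 8) → ends 16
d at 16 (size 2, align 2) → ends 18
pad 6 to align 8 for size
size at 24 (size 24, align 8) → ends 48
blocks at 48 (size 8, align 8) → ends 56
inode at 56 (size 8, align 8) → ends 64
b at 64 (size 4, align 4) → ends 68
a at 68 (size 1, align 1) → ends 69
tail pad 3 to reach multiple of 8
total 72 bytes, alignment 8
— Packet2 —
size at 0 (size 24, align 8) → ends 24
reserved at 24 (size 8, align 8) → ends 32
blocks at 32 (size 8, align 8) → ends 40
inode at 40 (size 8, align 8) → ends 48
f at 48 (size 4, align 4) → ends 52
b at 52 (size 4, align 4) → ends 56
g at 56 (size 2, align 2) → ends 58
d at 58 (size 2, align 2) → ends 60
c at 60 (size 1, align 1) → ends 61
a at 61 (size 1, align 1) → ends 62
tail pad 2 to reach multiple of 8
total 64 bytes, alignment 8
72 − 64 = 8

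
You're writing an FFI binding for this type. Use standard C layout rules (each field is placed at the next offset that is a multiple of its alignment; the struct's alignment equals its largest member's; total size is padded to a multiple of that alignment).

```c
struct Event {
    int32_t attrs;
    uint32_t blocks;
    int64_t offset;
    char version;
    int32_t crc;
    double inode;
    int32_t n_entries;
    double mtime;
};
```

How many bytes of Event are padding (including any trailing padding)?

7

@0: attrs [4B, align 4] → 4
@4: blocks [4B, align 4] → 8
@8: offset [8B, align 8] → 16
@16: version [1B, align 1] → 17
+3 pad (align 4)
@20: crc [4B, align 4] → 24
@24: inode [8B, align 8] → 32
@32: n_entries [4B, align 4] → 36
+4 pad (align 8)
@40: mtime [8B, align 8] → 48
size 48, align 8
data bytes 41, size 48 → padding 7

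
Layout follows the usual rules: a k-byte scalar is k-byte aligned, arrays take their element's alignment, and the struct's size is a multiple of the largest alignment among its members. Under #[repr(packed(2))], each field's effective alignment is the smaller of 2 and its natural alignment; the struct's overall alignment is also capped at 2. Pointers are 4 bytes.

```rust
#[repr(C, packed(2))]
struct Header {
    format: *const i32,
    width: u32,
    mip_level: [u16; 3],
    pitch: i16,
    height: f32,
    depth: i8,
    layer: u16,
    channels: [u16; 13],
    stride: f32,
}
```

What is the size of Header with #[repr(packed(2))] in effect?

@0: format [4B, align 2] → 4
@4: width [4B, align 2] → 8
@8: mip_level [6B, align 2] → 14
@14: pitch [2B, align 2] → 16
@16: height [4B, align 2] → 20
@20: depth [1B, align 1] → 21
+1 pad (align 2)
@22: layer [2B, align 2] → 24
@24: channels [26B, align 2] → 50
@50: stride [4B, align 2] → 54
size 54, align 2

54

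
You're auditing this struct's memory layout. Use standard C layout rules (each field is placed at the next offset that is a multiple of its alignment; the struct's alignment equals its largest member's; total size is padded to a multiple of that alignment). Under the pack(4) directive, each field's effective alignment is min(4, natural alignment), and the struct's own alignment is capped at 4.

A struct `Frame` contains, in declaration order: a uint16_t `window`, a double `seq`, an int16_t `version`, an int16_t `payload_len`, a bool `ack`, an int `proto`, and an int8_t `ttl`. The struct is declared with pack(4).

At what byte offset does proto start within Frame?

20

0..2  window  (2B, 2-aligned)
2..4  -- padding (2B)
4..12  seq  (8B, 4-aligned)
12..14  version  (2B, 2-aligned)
14..16  payload_len  (2B, 2-aligned)
16..17  ack  (1B, 1-aligned)
17..20  -- padding (3B)
20..24  proto  (4B, 4-aligned)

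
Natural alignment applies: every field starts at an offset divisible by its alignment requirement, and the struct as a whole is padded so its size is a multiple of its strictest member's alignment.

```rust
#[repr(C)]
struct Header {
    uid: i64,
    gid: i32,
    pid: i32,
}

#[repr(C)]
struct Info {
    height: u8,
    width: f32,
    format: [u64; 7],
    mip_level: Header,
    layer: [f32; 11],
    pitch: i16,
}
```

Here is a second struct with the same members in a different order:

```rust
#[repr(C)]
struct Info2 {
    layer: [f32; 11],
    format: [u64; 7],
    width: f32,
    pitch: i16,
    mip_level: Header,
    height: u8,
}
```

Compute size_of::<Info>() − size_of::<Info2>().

-8

Header: uid at 0 (size 8, align 8) → ends 8; gid at 8 (size 4, align 4) → ends 12; pid at 12 (size 4, align 4) → ends 16; total 16 bytes, alignment 8
height at 0 (size 1, align 1) → ends 1
pad 3 to align 4 for width
width at 4 (size 4, align 4) → ends 8
format at 8 (size 56, align 8) → ends 64
mip_level at 64 (size 16, align 8) → ends 80
layer at 80 (size 44, align 4) → ends 124
pitch at 124 (size 2, align 2) → ends 126
tail pad 2 to reach multiple of 8
total 128 bytes, alignment 8
— Info2 —
layer at 0 (size 44, align 4) → ends 44
pad 4 to align 8 for format
format at 48 (size 56, align 8) → ends 104
width at 104 (size 4, align 4) → ends 108
pitch at 108 (size 2, align 2) → ends 110
pad 2 to align 8 for mip_level
mip_level at 112 (size 16, align 8) → ends 128
height at 128 (size 1, align 1) → ends 129
tail pad 7 to reach multiple of 8
total 136 bytes, alignment 8
128 − 136 = -8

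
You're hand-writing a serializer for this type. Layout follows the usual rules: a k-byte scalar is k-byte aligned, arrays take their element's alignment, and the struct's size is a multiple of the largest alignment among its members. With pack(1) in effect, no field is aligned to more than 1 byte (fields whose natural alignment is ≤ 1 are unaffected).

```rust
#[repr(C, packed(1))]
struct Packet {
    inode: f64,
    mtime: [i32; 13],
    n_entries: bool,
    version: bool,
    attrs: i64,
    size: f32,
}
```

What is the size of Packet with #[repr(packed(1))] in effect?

74

inode at 0 (size 8, align 1) → ends 8
mtime at 8 (size 52, align 1) → ends 60
n_entries at 60 (size 1, align 1) → ends 61
version at 61 (size 1, align 1) → ends 62
attrs at 62 (size 8, align 1) → ends 70
size at 70 (size 4, align 1) → ends 74
total 74 bytes, alignment 1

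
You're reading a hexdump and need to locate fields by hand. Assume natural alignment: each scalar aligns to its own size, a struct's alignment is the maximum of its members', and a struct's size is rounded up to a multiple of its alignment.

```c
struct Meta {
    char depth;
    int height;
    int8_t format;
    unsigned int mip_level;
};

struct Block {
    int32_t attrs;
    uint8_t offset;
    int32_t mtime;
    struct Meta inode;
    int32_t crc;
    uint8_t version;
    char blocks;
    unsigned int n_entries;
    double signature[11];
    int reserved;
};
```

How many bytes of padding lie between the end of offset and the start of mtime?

3

Meta: depth at 0 (size 1, align 1) → ends 1; pad 3 to align 4 for height; height at 4 (size 4, align 4) → ends 8; format at 8 (size 1, align 1) → ends 9; pad 3 to align 4 for mip_level; mip_level at 12 (size 4, align 4) → ends 16; total 16 bytes, alignment 4
attrs at 0 (size 4, align 4) → ends 4
offset at 4 (size 1, align 1) → ends 5
pad 3 to align 4 for mtime
mtime at 8 (size 4, align 4) → ends 12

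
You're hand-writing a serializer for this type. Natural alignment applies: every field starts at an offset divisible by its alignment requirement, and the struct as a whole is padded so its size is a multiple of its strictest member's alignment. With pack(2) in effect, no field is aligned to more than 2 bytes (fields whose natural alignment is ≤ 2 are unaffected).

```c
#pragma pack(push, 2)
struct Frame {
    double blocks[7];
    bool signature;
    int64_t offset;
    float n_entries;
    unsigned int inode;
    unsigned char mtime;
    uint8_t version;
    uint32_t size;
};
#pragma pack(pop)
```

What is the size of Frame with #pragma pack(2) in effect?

0..56  blocks  (56B, 2-aligned)
56..57  signature  (1B, 1-aligned)
57..58  -- padding (1B)
58..66  offset  (8B, 2-aligned)
66..70  n_entries  (4B, 2-aligned)
70..74  inode  (4B, 2-aligned)
74..75  mtime  (1B, 1-aligned)
75..76  version  (1B, 1-aligned)
76..80  size  (4B, 2-aligned)
sizeof = 80, alignof = 2

80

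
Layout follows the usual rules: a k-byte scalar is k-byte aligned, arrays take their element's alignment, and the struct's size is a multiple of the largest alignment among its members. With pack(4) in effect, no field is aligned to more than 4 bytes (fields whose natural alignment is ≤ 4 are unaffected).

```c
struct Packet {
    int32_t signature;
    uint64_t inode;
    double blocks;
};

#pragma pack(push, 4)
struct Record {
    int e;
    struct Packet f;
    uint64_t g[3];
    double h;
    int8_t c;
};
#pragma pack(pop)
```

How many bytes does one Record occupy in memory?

64

Packet: @0: signature [4B, align 4] → 4; +4 pad (align 8); @8: inode [8B, align 8] → 16; @16: blocks [8B, align 8] → 24; size 24, align 8
@0: e [4B, align 4] → 4
@4: f [24B, align 4] → 28
@28: g [24B, align 4] → 52
@52: h [8B, align 4] → 60
@60: c [1B, align 1] → 61
+3 tail pad (align 4)
size 64, align 4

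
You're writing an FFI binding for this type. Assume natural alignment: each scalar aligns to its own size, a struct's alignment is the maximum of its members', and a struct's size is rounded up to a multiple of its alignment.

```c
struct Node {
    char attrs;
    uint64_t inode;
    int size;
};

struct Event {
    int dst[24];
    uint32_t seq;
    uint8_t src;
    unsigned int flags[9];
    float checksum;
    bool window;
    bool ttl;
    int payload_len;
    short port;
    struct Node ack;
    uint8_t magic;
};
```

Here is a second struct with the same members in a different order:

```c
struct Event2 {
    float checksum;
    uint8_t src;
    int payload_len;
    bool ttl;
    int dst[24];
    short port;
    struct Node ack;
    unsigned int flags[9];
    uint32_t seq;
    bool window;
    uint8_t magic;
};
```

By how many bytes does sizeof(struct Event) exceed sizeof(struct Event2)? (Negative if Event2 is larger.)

0

Node: 0..1  attrs  (1B, 1-aligned); 1..8  -- padding (7B); 8..16  inode  (8B, 8-aligned); 16..20  size  (4B, 4-aligned); 20..24  -- tail padding (4B); sizeof = 24, alignof = 8
0..96  dst  (96B, 4-aligned)
96..100  seq  (4B, 4-aligned)
100..101  src  (1B, 1-aligned)
101..104  -- padding (3B)
104..140  flags  (36B, 4-aligned)
140..144  checksum  (4B, 4-aligned)
144..145  window  (1B, 1-aligned)
145..146  ttl  (1B, 1-aligned)
146..148  -- padding (2B)
148..152  payload_len  (4B, 4-aligned)
152..154  port  (2B, 2-aligned)
154..160  -- padding (6B)
160..184  ack  (24B, 8-aligned)
184..185  magic  (1B, 1-aligned)
185..192  -- tail padding (7B)
sizeof = 192, alignof = 8
— Event2 —
0..4  checksum  (4B, 4-aligned)
4..5  src  (1B, 1-aligned)
5..8  -- padding (3B)
8..12  payload_len  (4B, 4-aligned)
12..13  ttl  (1B, 1-aligned)
13..16  -- padding (3B)
16..112  dst  (96B, 4-aligned)
112..114  port  (2B, 2-aligned)
114..120  -- padding (6B)
120..144  ack  (24B, 8-aligned)
144..180  flags  (36B, 4-aligned)
180..184  seq  (4B, 4-aligned)
184..185  window  (1B, 1-aligned)
185..186  magic  (1B, 1-aligned)
186..192  -- tail padding (6B)
sizeof = 192, alignof = 8
192 − 192 = 0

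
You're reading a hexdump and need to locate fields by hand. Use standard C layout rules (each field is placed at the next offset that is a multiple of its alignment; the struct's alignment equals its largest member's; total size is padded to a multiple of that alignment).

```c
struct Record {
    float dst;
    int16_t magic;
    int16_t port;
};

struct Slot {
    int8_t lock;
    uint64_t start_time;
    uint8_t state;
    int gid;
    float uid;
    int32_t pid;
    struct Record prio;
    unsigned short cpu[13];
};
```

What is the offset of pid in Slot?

28

Record: 0..4  dst  (4B, 4-aligned); 4..6  magic  (2B, 2-aligned); 6..8  port  (2B, 2-aligned); sizeof = 8, alignof = 4
0..1  lock  (1B, 1-aligned)
1..8  -- padding (7B)
8..16  start_time  (8B, 8-aligned)
16..17  state  (1B, 1-aligned)
17..20  -- padding (3B)
20..24  gid  (4B, 4-aligned)
24..28  uid  (4B, 4-aligned)
28..32  pid  (4B, 4-aligned)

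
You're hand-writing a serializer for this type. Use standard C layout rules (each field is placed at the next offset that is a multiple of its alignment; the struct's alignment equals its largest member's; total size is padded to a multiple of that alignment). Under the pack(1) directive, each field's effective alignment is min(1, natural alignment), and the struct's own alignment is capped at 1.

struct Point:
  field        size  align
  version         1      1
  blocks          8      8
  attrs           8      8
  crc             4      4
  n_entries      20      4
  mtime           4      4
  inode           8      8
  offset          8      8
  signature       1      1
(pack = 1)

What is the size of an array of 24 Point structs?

@0: version [1B, align 1] → 1
@1: blocks [8B, align 1] → 9
@9: attrs [8B, align 1] → 17
@17: crc [4B, align 1] → 21
@21: n_entries [20B, align 1] → 41
@41: mtime [4B, align 1] → 45
@45: inode [8B, align 1] → 53
@53: offset [8B, align 1] → 61
@61: signature [1B, align 1] → 62
size 62, align 1
array of 24: 24 × 62 = 1488

1488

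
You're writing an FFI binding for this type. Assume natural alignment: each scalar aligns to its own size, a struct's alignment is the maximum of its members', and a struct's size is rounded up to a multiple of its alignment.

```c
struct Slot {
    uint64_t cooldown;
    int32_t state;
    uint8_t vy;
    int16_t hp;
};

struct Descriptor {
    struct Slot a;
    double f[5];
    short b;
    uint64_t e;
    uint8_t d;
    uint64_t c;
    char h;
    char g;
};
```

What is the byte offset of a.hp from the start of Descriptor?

Slot: @0: cooldown [8B, align 8] → 8; @8: state [4B, align 4] → 12; @12: vy [1B, align 1] → 13; +1 pad (align 2); @14: hp [2B, align 2] → 16; size 16, align 8
@0: a [16B, align 8] → 16
within Slot: hp at 14
0 + 14 = 14

14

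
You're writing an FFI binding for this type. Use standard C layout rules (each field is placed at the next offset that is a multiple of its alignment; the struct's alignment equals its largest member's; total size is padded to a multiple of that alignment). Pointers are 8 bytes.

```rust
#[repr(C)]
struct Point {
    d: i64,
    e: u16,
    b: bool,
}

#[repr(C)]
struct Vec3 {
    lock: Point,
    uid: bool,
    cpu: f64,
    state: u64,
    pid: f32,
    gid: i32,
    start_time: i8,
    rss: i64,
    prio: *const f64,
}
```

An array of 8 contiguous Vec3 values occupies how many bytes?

Point: @0: d [8B, align 8] → 8; @8: e [2B, align 2] → 10; @10: b [1B, align 1] → 11; +5 tail pad (align 8); size 16, align 8
@0: lock [16B, align 8] → 16
@16: uid [1B, align 1] → 17
+7 pad (align 8)
@24: cpu [8B, align 8] → 32
@32: state [8B, align 8] → 40
@40: pid [4B, align 4] → 44
@44: gid [4B, align 4] → 48
@48: start_time [1B, align 1] → 49
+7 pad (align 8)
@56: rss [8B, align 8] → 64
@64: prio [8B, align 8] → 72
size 72, align 8
array of 8: 8 × 72 = 576

576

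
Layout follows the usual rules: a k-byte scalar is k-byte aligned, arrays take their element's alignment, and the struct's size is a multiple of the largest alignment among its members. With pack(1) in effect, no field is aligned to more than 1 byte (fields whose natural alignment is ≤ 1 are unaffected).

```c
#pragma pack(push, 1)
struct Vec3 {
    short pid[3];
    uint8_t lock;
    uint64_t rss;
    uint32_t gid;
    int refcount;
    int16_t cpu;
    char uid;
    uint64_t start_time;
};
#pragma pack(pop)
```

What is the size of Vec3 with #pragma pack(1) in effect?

34

@0: pid [6B, align 1] → 6
@6: lock [1B, align 1] → 7
@7: rss [8B, align 1] → 15
@15: gid [4B, align 1] → 19
@19: refcount [4B, align 1] → 23
@23: cpu [2B, align 1] → 25
@25: uid [1B, align 1] → 26
@26: start_time [8B, align 1] → 34
size 34, align 1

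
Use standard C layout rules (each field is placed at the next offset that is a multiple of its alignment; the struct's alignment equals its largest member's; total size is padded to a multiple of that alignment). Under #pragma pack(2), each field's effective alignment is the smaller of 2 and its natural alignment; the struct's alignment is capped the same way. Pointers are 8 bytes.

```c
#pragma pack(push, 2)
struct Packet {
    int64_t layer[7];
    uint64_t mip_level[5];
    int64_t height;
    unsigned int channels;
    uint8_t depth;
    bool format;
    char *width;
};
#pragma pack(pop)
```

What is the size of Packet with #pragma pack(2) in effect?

layer at 0 (size 56, align 2) → ends 56
mip_level at 56 (size 40, align 2) → ends 96
height at 96 (size 8, align 2) → ends 104
channels at 104 (size 4, align 2) → ends 108
depth at 108 (size 1, align 1) → ends 109
format at 109 (size 1, align 1) → ends 110
width at 110 (size 8, align 2) → ends 118
total 118 bytes, alignment 2

118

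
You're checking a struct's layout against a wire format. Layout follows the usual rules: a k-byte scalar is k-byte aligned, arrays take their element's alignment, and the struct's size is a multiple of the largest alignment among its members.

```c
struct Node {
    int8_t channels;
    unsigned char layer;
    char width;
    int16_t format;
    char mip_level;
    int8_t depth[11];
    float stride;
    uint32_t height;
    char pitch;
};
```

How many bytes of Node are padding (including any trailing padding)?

channels at 0 (size 1, align 1) → ends 1
layer at 1 (size 1, align 1) → ends 2
width at 2 (size 1, align 1) → ends 3
pad 1 to align 2 for format
format at 4 (size 2, align 2) → ends 6
mip_level at 6 (size 1, align 1) → ends 7
depth at 7 (size 11, align 1) → ends 18
pad 2 to align 4 for stride
stride at 20 (size 4, align 4) → ends 24
height at 24 (size 4, align 4) → ends 28
pitch at 28 (size 1, align 1) → ends 29
tail pad 3 to reach multiple of 4
total 32 bytes, alignment 4
data bytes 26, size 32 → padding 6

6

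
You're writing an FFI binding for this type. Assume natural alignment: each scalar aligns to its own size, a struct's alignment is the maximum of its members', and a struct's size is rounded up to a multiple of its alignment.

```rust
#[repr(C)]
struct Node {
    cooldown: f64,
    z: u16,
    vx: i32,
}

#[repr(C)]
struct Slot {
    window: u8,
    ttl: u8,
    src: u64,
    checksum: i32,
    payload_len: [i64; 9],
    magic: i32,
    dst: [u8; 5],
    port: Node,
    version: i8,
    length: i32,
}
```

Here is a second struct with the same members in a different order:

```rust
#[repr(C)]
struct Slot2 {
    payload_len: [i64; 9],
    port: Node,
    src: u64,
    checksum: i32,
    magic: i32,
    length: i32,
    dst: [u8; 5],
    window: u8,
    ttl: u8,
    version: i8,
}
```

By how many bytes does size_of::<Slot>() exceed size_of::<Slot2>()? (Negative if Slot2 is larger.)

Node: cooldown at 0 (size 8, align 8) → ends 8; z at 8 (size 2, align 2) → ends 10; pad 2 to align 4 for vx; vx at 12 (size 4, align 4) → ends 16; total 16 bytes, alignment 8
window at 0 (size 1, align 1) → ends 1
ttl at 1 (size 1, align 1) → ends 2
pad 6 to align 8 for src
src at 8 (size 8, align 8) → ends 16
checksum at 16 (size 4, align 4) → ends 20
pad 4 to align 8 for payload_len
payload_len at 24 (size 72, align 8) → ends 96
magic at 96 (size 4, align 4) → ends 100
dst at 100 (size 5, align 1) → ends 105
pad 7 to align 8 for port
port at 112 (size 16, align 8) → ends 128
version at 128 (size 1, align 1) → ends 129
pad 3 to align 4 for length
length at 132 (size 4, align 4) → ends 136
total 136 bytes, alignment 8
— Slot2 —
payload_len at 0 (size 72, align 8) → ends 72
port at 72 (size 16, align 8) → ends 88
src at 88 (size 8, align 8) → ends 96
checksum at 96 (size 4, align 4) → ends 100
magic at 100 (size 4, align 4) → ends 104
length at 104 (size 4, align 4) → ends 108
dst at 108 (size 5, align 1) → ends 113
window at 113 (size 1, align 1) → ends 114
ttl at 114 (size 1, align 1) → ends 115
version at 115 (size 1, align 1) → ends 116
tail pad 4 to reach multiple of 8
total 120 bytes, alignment 8
136 − 120 = 16

16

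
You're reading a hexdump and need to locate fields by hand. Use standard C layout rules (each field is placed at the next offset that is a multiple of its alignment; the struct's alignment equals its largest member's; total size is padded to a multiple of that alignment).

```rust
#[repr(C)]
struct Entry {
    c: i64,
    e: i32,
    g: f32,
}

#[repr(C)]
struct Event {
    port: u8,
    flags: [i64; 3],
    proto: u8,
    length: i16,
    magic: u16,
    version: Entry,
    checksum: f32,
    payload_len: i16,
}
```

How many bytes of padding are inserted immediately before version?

2

Entry: @0: c [8B, align 8] → 8; @8: e [4B, align 4] → 12; @12: g [4B, align 4] → 16; size 16, align 8
@0: port [1B, align 1] → 1
+7 pad (align 8)
@8: flags [24B, align 8] → 32
@32: proto [1B, align 1] → 33
+1 pad (align 2)
@34: length [2B, align 2] → 36
@36: magic [2B, align 2] → 38
+2 pad (align 8)
@40: version [16B, align 8] → 56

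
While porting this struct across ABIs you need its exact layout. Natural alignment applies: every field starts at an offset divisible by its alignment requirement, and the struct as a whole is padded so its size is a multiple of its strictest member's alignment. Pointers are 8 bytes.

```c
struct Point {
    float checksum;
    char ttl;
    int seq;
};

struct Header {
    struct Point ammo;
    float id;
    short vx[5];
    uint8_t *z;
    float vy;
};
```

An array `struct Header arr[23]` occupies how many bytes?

1104

Point: checksum at 0 (size 4, align 4) → ends 4; ttl at 4 (size 1, align 1) → ends 5; pad 3 to align 4 for seq; seq at 8 (size 4, align 4) → ends 12; total 12 bytes, alignment 4
ammo at 0 (size 12, align 4) → ends 12
id at 12 (size 4, align 4) → ends 16
vx at 16 (size 10, align 2) → ends 26
pad 6 to align 8 for z
z at 32 (size 8, align 8) → ends 40
vy at 40 (size 4, align 4) → ends 44
tail pad 4 to reach multiple of 8
total 48 bytes, alignment 8
array of 23: 23 × 48 = 1104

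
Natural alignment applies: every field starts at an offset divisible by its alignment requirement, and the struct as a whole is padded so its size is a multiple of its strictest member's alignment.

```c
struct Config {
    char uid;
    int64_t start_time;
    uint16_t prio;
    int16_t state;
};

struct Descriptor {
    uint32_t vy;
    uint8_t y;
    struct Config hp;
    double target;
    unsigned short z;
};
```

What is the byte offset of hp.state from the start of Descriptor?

Config: 0..1  uid  (1B, 1-aligned); 1..8  -- padding (7B); 8..16  start_time  (8B, 8-aligned); 16..18  prio  (2B, 2-aligned); 18..20  state  (2B, 2-aligned); 20..24  -- tail padding (4B); sizeof = 24, alignof = 8
0..4  vy  (4B, 4-aligned)
4..5  y  (1B, 1-aligned)
5..8  -- padding (3B)
8..32  hp  (24B, 8-aligned)
within Config: state at 18
8 + 18 = 26

26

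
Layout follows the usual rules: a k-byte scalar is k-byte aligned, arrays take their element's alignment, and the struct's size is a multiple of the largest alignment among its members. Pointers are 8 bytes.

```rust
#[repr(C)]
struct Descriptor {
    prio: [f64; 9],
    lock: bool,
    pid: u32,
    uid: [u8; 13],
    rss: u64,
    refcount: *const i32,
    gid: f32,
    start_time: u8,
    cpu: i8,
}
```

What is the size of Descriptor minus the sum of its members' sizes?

8

@0: prio [72B, align 8] → 72
@72: lock [1B, align 1] → 73
+3 pad (align 4)
@76: pid [4B, align 4] → 80
@80: uid [13B, align 1] → 93
+3 pad (align 8)
@96: rss [8B, align 8] → 104
@104: refcount [8B, align 8] → 112
@112: gid [4B, align 4] → 116
@116: start_time [1B, align 1] → 117
@117: cpu [1B, align 1] → 118
+2 tail pad (align 8)
size 120, align 8
data bytes 112, size 120 → padding 8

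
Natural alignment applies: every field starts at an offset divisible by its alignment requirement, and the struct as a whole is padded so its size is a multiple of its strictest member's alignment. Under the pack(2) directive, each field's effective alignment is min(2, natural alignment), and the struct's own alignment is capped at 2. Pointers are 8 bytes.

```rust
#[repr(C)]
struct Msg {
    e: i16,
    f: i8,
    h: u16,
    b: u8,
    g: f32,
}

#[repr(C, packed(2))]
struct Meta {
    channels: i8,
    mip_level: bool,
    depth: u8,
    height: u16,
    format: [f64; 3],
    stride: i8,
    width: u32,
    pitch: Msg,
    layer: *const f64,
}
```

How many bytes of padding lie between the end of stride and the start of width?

Msg: e at 0 (size 2, align 2) → ends 2; f at 2 (size 1, align 1) → ends 3; pad 1 to align 2 for h; h at 4 (size 2, align 2) → ends 6; b at 6 (size 1, align 1) → ends 7; pad 1 to align 4 for g; g at 8 (size 4, align 4) → ends 12; total 12 bytes, alignment 4
channels at 0 (size 1, align 1) → ends 1
mip_level at 1 (size 1, align 1) → ends 2
depth at 2 (size 1, align 1) → ends 3
pad 1 to align 2 for height
height at 4 (size 2, align 2) → ends 6
format at 6 (size 24, align 2) → ends 30
stride at 30 (size 1, align 1) → ends 31
pad 1 to align 2 for width
width at 32 (size 4, align 2) → ends 36

1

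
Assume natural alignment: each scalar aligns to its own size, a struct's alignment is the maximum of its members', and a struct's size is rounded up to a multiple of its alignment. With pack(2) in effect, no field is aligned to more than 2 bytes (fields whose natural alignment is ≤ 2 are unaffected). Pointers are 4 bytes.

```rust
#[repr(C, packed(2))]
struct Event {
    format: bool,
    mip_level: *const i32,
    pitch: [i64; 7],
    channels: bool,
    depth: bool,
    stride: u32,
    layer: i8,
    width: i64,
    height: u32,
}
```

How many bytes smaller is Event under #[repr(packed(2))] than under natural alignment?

natural layout:
  0..1  format  (1B, 1-aligned)
  1..4  -- padding (3B)
  4..8  mip_level  (4B, 4-aligned)
  8..64  pitch  (56B, 8-aligned)
  64..65  channels  (1B, 1-aligned)
  65..66  depth  (1B, 1-aligned)
  66..68  -- padding (2B)
  68..72  stride  (4B, 4-aligned)
  72..73  layer  (1B, 1-aligned)
  73..80  -- padding (7B)
  80..88  width  (8B, 8-aligned)
  88..92  height  (4B, 4-aligned)
  92..96  -- tail padding (4B)
  sizeof = 96, alignof = 8
packed(2) layout:
  0..1  format  (1B, 1-aligned)
  1..2  -- padding (1B)
  2..6  mip_level  (4B, 2-aligned)
  6..62  pitch  (56B, 2-aligned)
  62..63  channels  (1B, 1-aligned)
  63..64  depth  (1B, 1-aligned)
  64..68  stride  (4B, 2-aligned)
  68..69  layer  (1B, 1-aligned)
  69..70  -- padding (1B)
  70..78  width  (8B, 2-aligned)
  78..82  height  (4B, 2-aligned)
  sizeof = 82, alignof = 2
96 − 82 = 14

14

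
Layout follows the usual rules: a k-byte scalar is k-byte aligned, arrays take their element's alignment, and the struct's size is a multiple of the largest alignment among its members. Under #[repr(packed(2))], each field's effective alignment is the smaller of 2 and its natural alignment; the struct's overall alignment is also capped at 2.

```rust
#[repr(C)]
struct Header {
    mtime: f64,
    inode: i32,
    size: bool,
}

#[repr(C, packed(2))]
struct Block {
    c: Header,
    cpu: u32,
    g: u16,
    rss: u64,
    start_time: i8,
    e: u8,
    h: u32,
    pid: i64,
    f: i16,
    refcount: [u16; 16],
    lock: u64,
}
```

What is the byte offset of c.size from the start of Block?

Header: mtime at 0 (size 8, align 8) → ends 8; inode at 8 (size 4, align 4) → ends 12; size at 12 (size 1, align 1) → ends 13; tail pad 3 to reach multiple of 8; total 16 bytes, alignment 8
c at 0 (size 16, align 2) → ends 16
within Header: size at 12
0 + 12 = 12

12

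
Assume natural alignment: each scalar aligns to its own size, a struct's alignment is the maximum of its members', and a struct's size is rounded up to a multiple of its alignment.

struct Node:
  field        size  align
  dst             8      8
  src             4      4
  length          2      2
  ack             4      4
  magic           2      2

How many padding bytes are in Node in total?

4

0..8  dst  (8B, 8-aligned)
8..12  src  (4B, 4-aligned)
12..14  length  (2B, 2-aligned)
14..16  -- padding (2B)
16..20  ack  (4B, 4-aligned)
20..22  magic  (2B, 2-aligned)
22..24  -- tail padding (2B)
sizeof = 24, alignof = 8
data bytes 20, size 24 → padding 4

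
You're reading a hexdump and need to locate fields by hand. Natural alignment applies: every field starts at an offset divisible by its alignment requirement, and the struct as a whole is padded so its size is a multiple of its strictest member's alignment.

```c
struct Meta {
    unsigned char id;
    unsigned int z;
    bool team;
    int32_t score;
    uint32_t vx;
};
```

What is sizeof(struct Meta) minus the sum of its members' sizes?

@0: id [1B, align 1] → 1
+3 pad (align 4)
@4: z [4B, align 4] → 8
@8: team [1B, align 1] → 9
+3 pad (align 4)
@12: score [4B, align 4] → 16
@16: vx [4B, align 4] → 20
size 20, align 4
data bytes 14, size 20 → padding 6

6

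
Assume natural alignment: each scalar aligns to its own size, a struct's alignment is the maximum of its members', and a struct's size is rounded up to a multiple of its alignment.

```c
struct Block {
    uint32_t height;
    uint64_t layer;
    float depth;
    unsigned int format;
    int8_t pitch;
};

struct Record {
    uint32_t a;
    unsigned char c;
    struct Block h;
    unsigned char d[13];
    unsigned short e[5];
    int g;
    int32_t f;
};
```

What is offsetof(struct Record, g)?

Block: 0..4  height  (4B, 4-aligned); 4..8  -- padding (4B); 8..16  layer  (8B, 8-aligned); 16..20  depth  (4B, 4-aligned); 20..24  format  (4B, 4-aligned); 24..25  pitch  (1B, 1-aligned); 25..32  -- tail padding (7B); sizeof = 32, alignof = 8
0..4  a  (4B, 4-aligned)
4..5  c  (1B, 1-aligned)
5..8  -- padding (3B)
8..40  h  (32B, 8-aligned)
40..53  d  (13B, 1-aligned)
53..54  -- padding (1B)
54..64  e  (10B, 2-aligned)
64..68  g  (4B, 4-aligned)

64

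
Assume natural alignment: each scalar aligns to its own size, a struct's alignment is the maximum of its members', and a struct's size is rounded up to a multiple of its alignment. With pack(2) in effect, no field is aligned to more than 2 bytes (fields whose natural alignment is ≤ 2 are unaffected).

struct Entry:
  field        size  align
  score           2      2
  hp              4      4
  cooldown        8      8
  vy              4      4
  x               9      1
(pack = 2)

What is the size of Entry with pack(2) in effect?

@0: score [2B, align 2] → 2
@2: hp [4B, align 2] → 6
@6: cooldown [8B, align 2] → 14
@14: vy [4B, align 2] → 18
@18: x [9B, align 1] → 27
+1 tail pad (align 2)
size 28, align 2

28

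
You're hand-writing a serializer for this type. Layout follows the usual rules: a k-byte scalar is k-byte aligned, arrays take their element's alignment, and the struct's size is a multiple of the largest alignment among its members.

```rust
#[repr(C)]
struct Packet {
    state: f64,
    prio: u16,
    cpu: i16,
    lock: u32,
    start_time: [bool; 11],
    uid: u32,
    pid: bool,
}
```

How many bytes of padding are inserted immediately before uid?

1

0..8  state  (8B, 8-aligned)
8..10  prio  (2B, 2-aligned)
10..12  cpu  (2B, 2-aligned)
12..16  lock  (4B, 4-aligned)
16..27  start_time  (11B, 1-aligned)
27..28  -- padding (1B)
28..32  uid  (4B, 4-aligned)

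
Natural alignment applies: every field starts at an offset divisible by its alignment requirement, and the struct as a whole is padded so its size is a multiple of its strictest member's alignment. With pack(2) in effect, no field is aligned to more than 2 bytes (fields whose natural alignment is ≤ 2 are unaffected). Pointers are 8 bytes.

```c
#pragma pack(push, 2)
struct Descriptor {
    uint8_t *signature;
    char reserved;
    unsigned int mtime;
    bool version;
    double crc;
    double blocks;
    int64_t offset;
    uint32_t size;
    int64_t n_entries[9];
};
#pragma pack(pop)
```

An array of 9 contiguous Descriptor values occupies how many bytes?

1044

@0: signature [8B, align 2] → 8
@8: reserved [1B, align 1] → 9
+1 pad (align 2)
@10: mtime [4B, align 2] → 14
@14: version [1B, align 1] → 15
+1 pad (align 2)
@16: crc [8B, align 2] → 24
@24: blocks [8B, align 2] → 32
@32: offset [8B, align 2] → 40
@40: size [4B, align 2] → 44
@44: n_entries [72B, align 2] → 116
size 116, align 2
array of 9: 9 × 116 = 1044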